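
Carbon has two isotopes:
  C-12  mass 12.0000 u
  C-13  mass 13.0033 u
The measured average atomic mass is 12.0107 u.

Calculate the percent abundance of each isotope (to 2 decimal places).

C-12: 98.93%, C-13: 1.07%

Writing the weighted mean with unknown fraction x of C-12:
12.0000·x + 13.0033·(1 − x) = 12.0107
(12.0000 − 13.0033)·x = 12.0107 − 13.0033
x = -0.9926 / -1.0033 = 0.98934 → 98.93% C-12, 1.07% C-13.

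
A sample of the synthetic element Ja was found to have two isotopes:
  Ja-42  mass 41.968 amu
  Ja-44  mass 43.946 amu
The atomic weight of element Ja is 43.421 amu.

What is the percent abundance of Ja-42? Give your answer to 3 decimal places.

Writing the weighted mean with unknown fraction x of Ja-42:
41.968·x + 43.946·(1 − x) = 43.421
(41.968 − 43.946)·x = 43.421 − 43.946
x = -0.525 / -1.978 = 0.26542 → 26.542% Ja-42, 73.458% Ja-44.

26.542%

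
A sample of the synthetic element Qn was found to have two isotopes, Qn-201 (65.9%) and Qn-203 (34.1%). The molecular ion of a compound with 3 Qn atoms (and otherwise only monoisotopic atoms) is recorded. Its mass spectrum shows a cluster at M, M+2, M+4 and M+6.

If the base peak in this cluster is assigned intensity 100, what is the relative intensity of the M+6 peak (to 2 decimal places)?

Binomial terms of (0.659 + 0.341)^3: M 0.2862, M+2 0.4443, M+4 0.2299, M+6 0.0397 → M+2 is the base peak.
P(M+2) = C(3,1) × 0.659^2 × 0.341^1 = 3 × 0.434281 × 0.3410 = 0.444269 (base)
P(M+6) = C(3,3) × 0.659^0 × 0.341^3 = 1 × 1.0000 × 0.03965182 = 0.039652
Relative intensity = 0.039652 / 0.444269 × 100 = 8.93

8.93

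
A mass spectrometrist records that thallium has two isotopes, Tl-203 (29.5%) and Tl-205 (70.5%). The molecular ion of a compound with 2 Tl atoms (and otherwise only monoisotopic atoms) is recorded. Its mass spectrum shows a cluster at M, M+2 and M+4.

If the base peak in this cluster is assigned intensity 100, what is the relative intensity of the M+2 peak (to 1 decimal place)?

Term probabilities: M 0.0870, M+2 0.4160, M+4 0.4970. Base peak = M+4.
P(M+4) = C(2,2) × 0.295^0 × 0.705^2 = 1 × 1.0000 × 0.497025 = 0.497025 (base)
P(M+2) = C(2,1) × 0.295^1 × 0.705^1 = 2 × 0.2950 × 0.7050 = 0.415950
Relative intensity = 0.415950 / 0.497025 × 100 = 83.7

83.7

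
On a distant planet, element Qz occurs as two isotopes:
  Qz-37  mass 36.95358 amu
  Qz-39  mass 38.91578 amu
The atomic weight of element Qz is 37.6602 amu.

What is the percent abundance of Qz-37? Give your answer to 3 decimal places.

With x = fraction of Qz-37 (so Qz-39 is 1 − x):
36.95358·x + 38.91578·(1 − x) = 37.6602
(36.95358 − 38.91578)·x = 37.6602 − 38.91578
x = -1.25558 / -1.96220 = 0.63988 → 63.988% Qz-37, 36.012% Qz-39.

63.988%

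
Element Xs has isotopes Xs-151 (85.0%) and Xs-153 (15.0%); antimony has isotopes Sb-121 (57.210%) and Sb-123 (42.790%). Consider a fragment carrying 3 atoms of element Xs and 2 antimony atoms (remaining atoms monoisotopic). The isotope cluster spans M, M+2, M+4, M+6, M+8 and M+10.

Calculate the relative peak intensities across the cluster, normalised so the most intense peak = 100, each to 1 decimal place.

49.4 : 100.0 : 71.3 : 21.8 : 3.0 : 0.2

Element Xs pattern (n=3): 0.614125 : 0.325125 : 0.057375 : 0.003375
Antimony pattern (n=2): 0.32729841 : 0.48960318 : 0.18309841
Convolve the two distributions (both contribute in 2-u steps):
  M: 0.614125×0.32729841 = 0.201002
  M+2: 0.614125×0.48960318 + 0.325125×0.32729841 = 0.407090
  M+4: 0.614125×0.18309841 + 0.325125×0.48960318 + 0.057375×0.32729841 = 0.290406
  M+6: 0.325125×0.18309841 + 0.057375×0.48960318 + 0.003375×0.32729841 = 0.088725
  M+8: 0.057375×0.18309841 + 0.003375×0.48960318 = 0.012158
  M+10: 0.003375×0.18309841 = 0.000618
Scale to base peak (0.407090) = 100: 49.4 : 100.0 : 71.3 : 21.8 : 3.0 : 0.2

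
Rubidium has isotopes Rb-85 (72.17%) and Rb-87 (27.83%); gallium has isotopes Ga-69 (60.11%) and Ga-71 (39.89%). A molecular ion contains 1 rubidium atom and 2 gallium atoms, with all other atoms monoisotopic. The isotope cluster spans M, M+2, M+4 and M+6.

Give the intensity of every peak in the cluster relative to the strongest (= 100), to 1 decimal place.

58.4 : 100.0 : 55.6 : 9.9

Rubidium pattern (n=1): 0.7217 : 0.2783
Gallium pattern (n=2): 0.36132121 : 0.47955758 : 0.15912121
Convolve the two distributions (both contribute in 2-u steps):
  M: 0.7217×0.36132121 = 0.260766
  M+2: 0.7217×0.47955758 + 0.2783×0.36132121 = 0.446652
  M+4: 0.7217×0.15912121 + 0.2783×0.47955758 = 0.248299
  M+6: 0.2783×0.15912121 = 0.044283
Scale to base peak (0.446652) = 100: 58.4 : 100.0 : 55.6 : 9.9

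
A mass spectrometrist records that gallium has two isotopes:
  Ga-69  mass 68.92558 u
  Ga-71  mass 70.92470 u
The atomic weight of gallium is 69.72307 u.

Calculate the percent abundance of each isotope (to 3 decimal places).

Let x be the fractional abundance of Ga-69; then Ga-71 has abundance 1 − x.
68.92558·x + 70.92470·(1 − x) = 69.72307
(68.92558 − 70.92470)·x = 69.72307 − 70.92470
x = -1.20163 / -1.99912 = 0.60108 → 60.108% Ga-69, 39.892% Ga-71.

Ga-69: 60.108%, Ga-71: 39.892%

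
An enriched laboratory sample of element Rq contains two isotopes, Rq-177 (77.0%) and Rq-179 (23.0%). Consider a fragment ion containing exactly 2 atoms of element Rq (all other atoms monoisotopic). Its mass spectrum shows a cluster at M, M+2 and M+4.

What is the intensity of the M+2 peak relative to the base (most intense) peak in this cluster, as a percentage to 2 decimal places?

59.74%

Term probabilities: M 0.5929, M+2 0.3542, M+4 0.0529. Base peak = M.
P(M) = C(2,0) × 0.770^2 × 0.230^0 = 1 × 0.5929 × 1.0000 = 0.592900 (base)
P(M+2) = C(2,1) × 0.770^1 × 0.230^1 = 2 × 0.7700 × 0.2300 = 0.354200
Relative intensity = 0.354200 / 0.592900 × 100 = 59.74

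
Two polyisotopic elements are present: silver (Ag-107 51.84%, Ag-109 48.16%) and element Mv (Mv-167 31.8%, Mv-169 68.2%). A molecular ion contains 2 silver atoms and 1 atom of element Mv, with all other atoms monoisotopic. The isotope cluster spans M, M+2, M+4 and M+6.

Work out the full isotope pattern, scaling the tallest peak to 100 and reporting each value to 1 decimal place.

20.6 : 82.6 : 100.0 : 38.2

Silver pattern (n=2): 0.26873856 : 0.49932288 : 0.23193856
Element Mv pattern (n=1): 0.3180 : 0.6820
Convolve the two distributions (both contribute in 2-u steps):
  M: 0.26873856×0.3180 = 0.085459
  M+2: 0.26873856×0.6820 + 0.49932288×0.3180 = 0.342064
  M+4: 0.49932288×0.6820 + 0.23193856×0.3180 = 0.414295
  M+6: 0.23193856×0.6820 = 0.158182
Scale to base peak (0.414295) = 100: 20.6 : 82.6 : 100.0 : 38.2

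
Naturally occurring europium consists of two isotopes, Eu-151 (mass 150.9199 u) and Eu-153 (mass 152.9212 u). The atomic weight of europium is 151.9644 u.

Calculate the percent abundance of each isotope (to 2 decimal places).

Writing the weighted mean with unknown fraction x of Eu-151:
150.9199·x + 152.9212·(1 − x) = 151.9644
(150.9199 − 152.9212)·x = 151.9644 − 152.9212
x = -0.9568 / -2.0013 = 0.47809 → 47.81% Eu-151, 52.19% Eu-153.

Eu-151: 47.81%, Eu-153: 52.19%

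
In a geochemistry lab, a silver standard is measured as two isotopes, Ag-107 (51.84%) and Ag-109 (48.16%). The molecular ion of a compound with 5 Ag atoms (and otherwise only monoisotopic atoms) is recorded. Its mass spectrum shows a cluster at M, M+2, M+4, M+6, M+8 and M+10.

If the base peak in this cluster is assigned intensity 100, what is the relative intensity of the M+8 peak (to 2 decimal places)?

43.15

Binomial terms of (0.5184 + 0.4816)^5: M 0.0374, M+2 0.1739, M+4 0.3231, M+6 0.3002, M+8 0.1394, M+10 0.0259 → M+4 is the base peak.
P(M+4) = C(5,2) × 0.5184^3 × 0.4816^2 = 10 × 0.13931407 × 0.23193856 = 0.323123 (base)
P(M+8) = C(5,4) × 0.5184^1 × 0.4816^4 = 5 × 0.5184 × 0.0537955 = 0.139438
Relative intensity = 0.139438 / 0.323123 × 100 = 43.15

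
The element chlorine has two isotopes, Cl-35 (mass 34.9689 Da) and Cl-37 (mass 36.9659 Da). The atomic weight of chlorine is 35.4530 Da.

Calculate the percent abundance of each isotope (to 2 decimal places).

Let x be the fractional abundance of Cl-35; then Cl-37 has abundance 1 − x.
34.9689·x + 36.9659·(1 − x) = 35.4530
(34.9689 − 36.9659)·x = 35.4530 − 36.9659
x = -1.5129 / -1.9970 = 0.75759 → 75.76% Cl-35, 24.24% Cl-37.

Cl-35: 75.76%, Cl-37: 24.24%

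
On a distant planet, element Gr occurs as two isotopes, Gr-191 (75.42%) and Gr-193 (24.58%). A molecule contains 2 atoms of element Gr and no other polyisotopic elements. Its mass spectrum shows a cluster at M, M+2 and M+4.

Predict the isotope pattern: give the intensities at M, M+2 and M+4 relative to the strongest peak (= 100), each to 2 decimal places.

Each Gr atom is independently Gr-191 (p = 0.7542) or Gr-193 (q = 0.2458); the cluster is the binomial expansion (p + q)^2.
P(M) = 0.7542^2 = 0.568818
P(M+2) = 2 × 0.7542^1 × 0.2458^1 = 0.370765
P(M+4) = 0.2458^2 = 0.060418
The M peak is largest (0.568818); scaling to 100 gives 100.00 : 65.18 : 10.62.

100.00 : 65.18 : 10.62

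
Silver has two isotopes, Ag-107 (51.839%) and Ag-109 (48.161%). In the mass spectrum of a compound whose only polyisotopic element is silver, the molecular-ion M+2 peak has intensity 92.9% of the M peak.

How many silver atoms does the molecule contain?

For n independent Ag atoms, I(M+2)/I(M) = n · (abundance Ag-109) / (abundance Ag-107) = n · 0.48161/0.51839.
n = 0.929 × 0.51839/0.48161 = 1.00 ≈ 1

1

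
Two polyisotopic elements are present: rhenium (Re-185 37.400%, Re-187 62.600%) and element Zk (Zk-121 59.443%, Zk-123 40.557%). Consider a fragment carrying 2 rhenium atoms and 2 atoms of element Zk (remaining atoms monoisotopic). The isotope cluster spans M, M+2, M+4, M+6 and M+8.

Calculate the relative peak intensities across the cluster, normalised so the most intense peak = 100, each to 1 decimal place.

Rhenium pattern (n=2): 0.139876 : 0.468248 : 0.391876
Element Zk pattern (n=2): 0.35334702 : 0.48216595 : 0.16448702
Convolve the two distributions (both contribute in 2-u steps):
  M: 0.139876×0.35334702 = 0.049425
  M+2: 0.139876×0.48216595 + 0.468248×0.35334702 = 0.232897
  M+4: 0.139876×0.16448702 + 0.468248×0.48216595 + 0.391876×0.35334702 = 0.387249
  M+6: 0.468248×0.16448702 + 0.391876×0.48216595 = 0.265970
  M+8: 0.391876×0.16448702 = 0.064459
Scale to base peak (0.387249) = 100: 12.8 : 60.1 : 100.0 : 68.7 : 16.6

12.8 : 60.1 : 100.0 : 68.7 : 16.6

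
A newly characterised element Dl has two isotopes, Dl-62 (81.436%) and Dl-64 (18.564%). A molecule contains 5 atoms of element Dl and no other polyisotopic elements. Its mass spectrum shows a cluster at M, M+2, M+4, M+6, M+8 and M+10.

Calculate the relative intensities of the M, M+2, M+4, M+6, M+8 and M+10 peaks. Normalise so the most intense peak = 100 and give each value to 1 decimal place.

87.7 : 100.0 : 45.6 : 10.4 : 1.2 : 0.1

Expanding (0.81436 + 0.18564)^5:
P(M) = 0.81436^5 = 0.358164
P(M+2) = 5 × 0.81436^4 × 0.18564^1 = 0.408232
P(M+4) = 10 × 0.81436^3 × 0.18564^2 = 0.186120
P(M+6) = 10 × 0.81436^2 × 0.18564^3 = 0.042428
P(M+8) = 5 × 0.81436^1 × 0.18564^4 = 0.004836
P(M+10) = 0.18564^5 = 0.000220
The M+2 peak is largest (0.408232); scaling to 100 gives 87.7 : 100.0 : 45.6 : 10.4 : 1.2 : 0.1.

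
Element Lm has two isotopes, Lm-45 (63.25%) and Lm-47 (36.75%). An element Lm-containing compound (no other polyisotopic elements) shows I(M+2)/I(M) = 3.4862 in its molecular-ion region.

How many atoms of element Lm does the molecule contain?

For n independent Lm atoms, I(M+2)/I(M) = n · (abundance Lm-47) / (abundance Lm-45) = n · 0.3675/0.6325.
n = 3.4862 × 0.6325/0.3675 = 6.00 ≈ 6

6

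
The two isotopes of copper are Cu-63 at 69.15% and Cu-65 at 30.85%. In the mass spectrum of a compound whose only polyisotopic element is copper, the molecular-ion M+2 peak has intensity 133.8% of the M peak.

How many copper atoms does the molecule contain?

With n Cu atoms, P(M+2)/P(M) = C(n,1)·p^(n−1)q / p^n = n·q/p = n · 0.3085/0.6915.
n = 1.338 × 0.6915/0.3085 = 3.00 ≈ 3

3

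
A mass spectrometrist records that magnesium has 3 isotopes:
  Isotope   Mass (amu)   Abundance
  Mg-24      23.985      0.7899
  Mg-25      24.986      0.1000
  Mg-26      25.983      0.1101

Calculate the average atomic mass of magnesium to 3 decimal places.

24.305 amu

Ar = Σ fᵢ·mᵢ = 0.7899 × 23.985 + 0.1000 × 24.986 + 0.1101 × 25.983
= 18.9458 + 2.4986 + 2.8607 = 24.3051 amu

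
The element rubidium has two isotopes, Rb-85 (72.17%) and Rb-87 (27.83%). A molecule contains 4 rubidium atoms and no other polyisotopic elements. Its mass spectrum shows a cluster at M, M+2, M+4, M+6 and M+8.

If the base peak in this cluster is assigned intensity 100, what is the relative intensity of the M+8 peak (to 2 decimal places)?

Binomial terms of (0.7217 + 0.2783)^4: M 0.2713, M+2 0.4184, M+4 0.2420, M+6 0.0622, M+8 0.0060 → M+2 is the base peak.
P(M+2) = C(4,1) × 0.7217^3 × 0.2783^1 = 4 × 0.37589809 × 0.2783 = 0.418450 (base)
P(M+8) = C(4,4) × 0.7217^0 × 0.2783^4 = 1 × 1.0000 × 0.00599864 = 0.005999
Relative intensity = 0.005999 / 0.418450 × 100 = 1.43

1.43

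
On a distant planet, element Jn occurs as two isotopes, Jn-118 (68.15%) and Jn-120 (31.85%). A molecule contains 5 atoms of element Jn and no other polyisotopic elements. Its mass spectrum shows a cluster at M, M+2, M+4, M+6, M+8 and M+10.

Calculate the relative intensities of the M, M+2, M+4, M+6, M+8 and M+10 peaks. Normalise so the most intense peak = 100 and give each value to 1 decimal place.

42.8 : 100.0 : 93.5 : 43.7 : 10.2 : 1.0

Expanding (0.6815 + 0.3185)^5:
P(M) = 0.6815^5 = 0.147004
P(M+2) = 5 × 0.6815^4 × 0.3185^1 = 0.343513
P(M+4) = 10 × 0.6815^3 × 0.3185^2 = 0.321082
P(M+6) = 10 × 0.6815^2 × 0.3185^3 = 0.150058
P(M+8) = 5 × 0.6815^1 × 0.3185^4 = 0.035065
P(M+10) = 0.3185^5 = 0.003278
The M+2 peak is largest (0.343513); scaling to 100 gives 42.8 : 100.0 : 93.5 : 43.7 : 10.2 : 1.0.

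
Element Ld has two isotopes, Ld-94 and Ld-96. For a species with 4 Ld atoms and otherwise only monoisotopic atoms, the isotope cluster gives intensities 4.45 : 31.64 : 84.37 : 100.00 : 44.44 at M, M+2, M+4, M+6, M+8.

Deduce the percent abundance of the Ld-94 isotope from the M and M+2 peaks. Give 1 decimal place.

36.0%

If p is the fraction of Ld that is Ld-94, then I(M+2)/I(M) = [C(4,1)·p^3·(1−p)] / p^4 = 4·(1−p)/p = 31.64/4.45 = 7.1101
(1−p)/p = 7.1101/4 = 1.7775  ⇒  p = 1/(1 + 1.7775) = 0.3600
Ld-94: 36.0%, Ld-96: 64.0%.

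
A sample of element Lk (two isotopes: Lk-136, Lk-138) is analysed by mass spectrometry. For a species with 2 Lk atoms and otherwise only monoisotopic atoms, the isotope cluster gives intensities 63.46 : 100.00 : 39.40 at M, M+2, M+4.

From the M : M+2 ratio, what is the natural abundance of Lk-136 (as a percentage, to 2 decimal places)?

Write p for the Lk-136 fraction. I(M+2)/I(M) = [C(2,1)·p^1·(1−p)] / p^2 = 2·(1−p)/p = 100.00/63.46 = 1.5758
(1−p)/p = 1.5758/2 = 0.7879  ⇒  p = 1/(1 + 0.7879) = 0.5593
Lk-136: 55.93%, Lk-138: 44.07%.

55.93%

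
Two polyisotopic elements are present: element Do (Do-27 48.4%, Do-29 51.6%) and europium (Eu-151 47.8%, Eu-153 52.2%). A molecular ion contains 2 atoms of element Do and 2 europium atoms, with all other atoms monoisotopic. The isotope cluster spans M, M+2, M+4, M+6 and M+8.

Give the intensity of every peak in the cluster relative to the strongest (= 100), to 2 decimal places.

14.31 : 61.78 : 100.00 : 71.93 : 19.40

Element Do pattern (n=2): 0.234256 : 0.499488 : 0.266256
Europium pattern (n=2): 0.228484 : 0.499032 : 0.272484
Convolve the two distributions (both contribute in 2-u steps):
  M: 0.234256×0.228484 = 0.053524
  M+2: 0.234256×0.499032 + 0.499488×0.228484 = 0.231026
  M+4: 0.234256×0.272484 + 0.499488×0.499032 + 0.266256×0.228484 = 0.373927
  M+6: 0.499488×0.272484 + 0.266256×0.499032 = 0.268973
  M+8: 0.266256×0.272484 = 0.072550
Scale to base peak (0.373927) = 100: 14.31 : 61.78 : 100.00 : 71.93 : 19.40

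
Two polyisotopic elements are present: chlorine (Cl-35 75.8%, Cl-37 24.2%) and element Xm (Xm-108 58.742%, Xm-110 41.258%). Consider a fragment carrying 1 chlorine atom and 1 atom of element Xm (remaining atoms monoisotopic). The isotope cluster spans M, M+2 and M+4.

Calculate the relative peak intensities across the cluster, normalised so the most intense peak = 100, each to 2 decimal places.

97.88 : 100.00 : 21.95

Chlorine pattern (n=1): 0.7580 : 0.2420
Element Xm pattern (n=1): 0.58742 : 0.41258
Convolve the two distributions (both contribute in 2-u steps):
  M: 0.7580×0.58742 = 0.445264
  M+2: 0.7580×0.41258 + 0.2420×0.58742 = 0.454891
  M+4: 0.2420×0.41258 = 0.099844
Scale to base peak (0.454891) = 100: 97.88 : 100.00 : 21.95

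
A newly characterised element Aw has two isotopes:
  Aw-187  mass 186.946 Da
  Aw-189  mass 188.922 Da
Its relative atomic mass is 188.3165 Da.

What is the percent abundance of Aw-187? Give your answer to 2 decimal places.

Writing the weighted mean with unknown fraction x of Aw-187:
186.946·x + 188.922·(1 − x) = 188.3165
(186.946 − 188.922)·x = 188.3165 − 188.922
x = -0.6055 / -1.976 = 0.30643 → 30.64% Aw-187, 69.36% Aw-189.

30.64%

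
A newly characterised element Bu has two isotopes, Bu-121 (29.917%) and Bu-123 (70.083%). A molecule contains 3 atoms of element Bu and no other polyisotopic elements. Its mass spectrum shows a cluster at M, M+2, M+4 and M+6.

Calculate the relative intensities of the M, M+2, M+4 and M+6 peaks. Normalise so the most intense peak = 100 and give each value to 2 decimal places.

Expanding (0.29917 + 0.70083)^3:
P(M) = 0.29917^3 = 0.026777
P(M+2) = 3 × 0.29917^2 × 0.70083^1 = 0.188179
P(M+4) = 3 × 0.29917^1 × 0.70083^2 = 0.440823
P(M+6) = 0.70083^3 = 0.344222
The M+4 peak is largest (0.440823); scaling to 100 gives 6.07 : 42.69 : 100.00 : 78.09.

6.07 : 42.69 : 100.00 : 78.09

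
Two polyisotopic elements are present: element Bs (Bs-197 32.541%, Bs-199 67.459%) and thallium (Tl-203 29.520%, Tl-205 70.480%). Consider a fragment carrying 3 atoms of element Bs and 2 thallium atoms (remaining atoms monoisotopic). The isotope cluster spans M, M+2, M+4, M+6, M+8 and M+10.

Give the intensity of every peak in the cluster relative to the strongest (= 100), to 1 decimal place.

Element Bs pattern (n=3): 0.03445821 : 0.21430038 : 0.44425461 : 0.3069868
Thallium pattern (n=2): 0.08714304 : 0.41611392 : 0.49674304
Convolve the two distributions (both contribute in 2-u steps):
  M: 0.03445821×0.08714304 = 0.003003
  M+2: 0.03445821×0.41611392 + 0.21430038×0.08714304 = 0.033013
  M+4: 0.03445821×0.49674304 + 0.21430038×0.41611392 + 0.44425461×0.08714304 = 0.145004
  M+6: 0.21430038×0.49674304 + 0.44425461×0.41611392 + 0.3069868×0.08714304 = 0.318065
  M+8: 0.44425461×0.49674304 + 0.3069868×0.41611392 = 0.348422
  M+10: 0.3069868×0.49674304 = 0.152494
Scale to base peak (0.348422) = 100: 0.9 : 9.5 : 41.6 : 91.3 : 100.0 : 43.8

0.9 : 9.5 : 41.6 : 91.3 : 100.0 : 43.8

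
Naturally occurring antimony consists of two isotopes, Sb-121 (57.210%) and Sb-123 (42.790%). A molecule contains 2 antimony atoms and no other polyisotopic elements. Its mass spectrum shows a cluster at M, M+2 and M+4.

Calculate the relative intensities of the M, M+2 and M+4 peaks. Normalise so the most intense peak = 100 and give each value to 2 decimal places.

66.85 : 100.00 : 37.40

Expanding (0.57210 + 0.42790)^2:
P(M) = 0.57210^2 = 0.327298
P(M+2) = 2 × 0.57210^1 × 0.42790^1 = 0.489603
P(M+4) = 0.42790^2 = 0.183098
The M+2 peak is largest (0.489603); scaling to 100 gives 66.85 : 100.00 : 37.40.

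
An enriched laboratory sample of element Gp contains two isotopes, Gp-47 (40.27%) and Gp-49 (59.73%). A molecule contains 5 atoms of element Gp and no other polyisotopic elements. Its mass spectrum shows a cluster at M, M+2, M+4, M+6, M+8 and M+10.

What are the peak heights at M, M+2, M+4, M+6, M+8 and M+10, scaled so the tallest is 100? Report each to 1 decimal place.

Each Gp atom is independently Gp-47 (p = 0.4027) or Gp-49 (q = 0.5973); the cluster is the binomial expansion (p + q)^5.
P(M) = 0.4027^5 = 0.010590
P(M+2) = 5 × 0.4027^4 × 0.5973^1 = 0.078540
P(M+4) = 10 × 0.4027^3 × 0.5973^2 = 0.232986
P(M+6) = 10 × 0.4027^2 × 0.5973^3 = 0.345574
P(M+8) = 5 × 0.4027^1 × 0.5973^4 = 0.256284
P(M+10) = 0.5973^5 = 0.076026
The M+6 peak is largest (0.345574); scaling to 100 gives 3.1 : 22.7 : 67.4 : 100.0 : 74.2 : 22.0.

3.1 : 22.7 : 67.4 : 100.0 : 74.2 : 22.0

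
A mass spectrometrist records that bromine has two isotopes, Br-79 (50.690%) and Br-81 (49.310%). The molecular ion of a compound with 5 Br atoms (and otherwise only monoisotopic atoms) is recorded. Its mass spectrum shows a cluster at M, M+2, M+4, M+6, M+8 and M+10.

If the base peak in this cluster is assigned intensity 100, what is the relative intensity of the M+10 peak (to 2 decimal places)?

Term probabilities: M 0.0335, M+2 0.1628, M+4 0.3167, M+6 0.3081, M+8 0.1498, M+10 0.0292. Base peak = M+4.
P(M+4) = C(5,2) × 0.50690^3 × 0.49310^2 = 10 × 0.13024674 × 0.24314761 = 0.316692 (base)
P(M+10) = C(5,5) × 0.50690^0 × 0.49310^5 = 1 × 1.0000 × 0.02915245 = 0.029152
Relative intensity = 0.029152 / 0.316692 × 100 = 9.21

9.21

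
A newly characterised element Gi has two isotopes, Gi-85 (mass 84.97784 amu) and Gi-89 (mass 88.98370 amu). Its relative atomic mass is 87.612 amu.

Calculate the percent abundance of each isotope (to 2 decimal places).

Writing the weighted mean with unknown fraction x of Gi-85:
84.97784·x + 88.98370·(1 − x) = 87.612
(84.97784 − 88.98370)·x = 87.612 − 88.98370
x = -1.37170 / -4.00586 = 0.34242 → 34.24% Gi-85, 65.76% Gi-89.

Gi-85: 34.24%, Gi-89: 65.76%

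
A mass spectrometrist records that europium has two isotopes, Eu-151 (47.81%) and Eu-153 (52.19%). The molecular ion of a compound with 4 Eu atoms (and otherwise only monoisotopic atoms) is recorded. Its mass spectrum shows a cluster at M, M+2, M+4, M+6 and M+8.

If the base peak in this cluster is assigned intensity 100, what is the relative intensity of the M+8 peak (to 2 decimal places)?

(0.4781 + 0.5219)^4 gives M 0.0522, M+2 0.2281, M+4 0.3736, M+6 0.2719, M+8 0.0742; the largest is M+4.
P(M+4) = C(4,2) × 0.4781^2 × 0.5219^2 = 6 × 0.22857961 × 0.27237961 = 0.373563 (base)
P(M+8) = C(4,4) × 0.4781^0 × 0.5219^4 = 1 × 1.0000 × 0.07419065 = 0.074191
Relative intensity = 0.074191 / 0.373563 × 100 = 19.86

19.86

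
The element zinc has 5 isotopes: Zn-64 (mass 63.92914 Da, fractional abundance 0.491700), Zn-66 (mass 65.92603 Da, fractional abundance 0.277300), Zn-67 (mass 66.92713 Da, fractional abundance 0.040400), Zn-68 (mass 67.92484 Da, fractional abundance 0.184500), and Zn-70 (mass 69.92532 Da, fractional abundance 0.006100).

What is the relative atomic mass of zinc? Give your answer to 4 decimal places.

65.3778 Da

Weight each isotope mass by its fractional abundance: 0.491700 × 63.92914 + 0.277300 × 65.92603 + 0.040400 × 66.92713 + 0.184500 × 67.92484 + 0.006100 × 69.92532
= 31.433958 + 18.281288 + 2.703856 + 12.532133 + 0.426544 = 65.377779 Da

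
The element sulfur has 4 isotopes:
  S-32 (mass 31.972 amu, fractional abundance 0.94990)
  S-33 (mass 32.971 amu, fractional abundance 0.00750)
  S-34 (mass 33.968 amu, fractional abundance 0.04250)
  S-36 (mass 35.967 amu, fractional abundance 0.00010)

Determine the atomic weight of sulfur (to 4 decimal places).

32.0647 amu

Ar = Σ fᵢ·mᵢ = 0.94990 × 31.972 + 0.00750 × 32.971 + 0.04250 × 33.968 + 0.00010 × 35.967
= 30.37020 + 0.24728 + 1.44364 + 0.00360 = 32.06472 amu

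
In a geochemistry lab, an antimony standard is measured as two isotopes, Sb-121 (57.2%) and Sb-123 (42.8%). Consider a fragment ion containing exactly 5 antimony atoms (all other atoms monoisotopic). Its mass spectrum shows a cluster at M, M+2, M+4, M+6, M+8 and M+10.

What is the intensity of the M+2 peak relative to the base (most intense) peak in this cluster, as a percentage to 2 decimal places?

66.82%

Binomial terms of (0.572 + 0.428)^5: M 0.0612, M+2 0.2291, M+4 0.3428, M+6 0.2565, M+8 0.0960, M+10 0.0144 → M+4 is the base peak.
P(M+4) = C(5,2) × 0.572^3 × 0.428^2 = 10 × 0.18714925 × 0.183184 = 0.342827 (base)
P(M+2) = C(5,1) × 0.572^4 × 0.428^1 = 5 × 0.10704937 × 0.4280 = 0.229086
Relative intensity = 0.229086 / 0.342827 × 100 = 66.82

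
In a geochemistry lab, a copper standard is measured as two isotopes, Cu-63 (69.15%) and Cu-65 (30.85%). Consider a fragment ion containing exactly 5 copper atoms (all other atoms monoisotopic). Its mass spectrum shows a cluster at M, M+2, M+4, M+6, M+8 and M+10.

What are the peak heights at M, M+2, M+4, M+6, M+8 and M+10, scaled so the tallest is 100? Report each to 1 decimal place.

Expanding (0.6915 + 0.3085)^5:
P(M) = 0.6915^5 = 0.158111
P(M+2) = 5 × 0.6915^4 × 0.3085^1 = 0.352691
P(M+4) = 10 × 0.6915^3 × 0.3085^2 = 0.314693
P(M+6) = 10 × 0.6915^2 × 0.3085^3 = 0.140394
P(M+8) = 5 × 0.6915^1 × 0.3085^4 = 0.031317
P(M+10) = 0.3085^5 = 0.002794
The M+2 peak is largest (0.352691); scaling to 100 gives 44.8 : 100.0 : 89.2 : 39.8 : 8.9 : 0.8.

44.8 : 100.0 : 89.2 : 39.8 : 8.9 : 0.8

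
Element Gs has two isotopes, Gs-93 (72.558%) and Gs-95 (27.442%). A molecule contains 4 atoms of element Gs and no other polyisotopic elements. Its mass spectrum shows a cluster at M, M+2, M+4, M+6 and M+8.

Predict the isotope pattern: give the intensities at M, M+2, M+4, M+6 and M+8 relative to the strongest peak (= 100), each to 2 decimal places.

Expanding (0.72558 + 0.27442)^4:
P(M) = 0.72558^4 = 0.277167
P(M+2) = 4 × 0.72558^3 × 0.27442^1 = 0.419307
P(M+4) = 6 × 0.72558^2 × 0.27442^2 = 0.237878
P(M+6) = 4 × 0.72558^1 × 0.27442^3 = 0.059978
P(M+8) = 0.27442^4 = 0.005671
The M+2 peak is largest (0.419307); scaling to 100 gives 66.10 : 100.00 : 56.73 : 14.30 : 1.35.

66.10 : 100.00 : 56.73 : 14.30 : 1.35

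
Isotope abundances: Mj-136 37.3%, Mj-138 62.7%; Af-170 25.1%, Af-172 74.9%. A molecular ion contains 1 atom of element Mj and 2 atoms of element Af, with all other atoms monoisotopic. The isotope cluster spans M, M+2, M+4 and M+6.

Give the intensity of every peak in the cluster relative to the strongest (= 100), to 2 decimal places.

Element Mj pattern (n=1): 0.3730 : 0.6270
Element Af pattern (n=2): 0.063001 : 0.375998 : 0.561001
Convolve the two distributions (both contribute in 2-u steps):
  M: 0.3730×0.063001 = 0.023499
  M+2: 0.3730×0.375998 + 0.6270×0.063001 = 0.179749
  M+4: 0.3730×0.561001 + 0.6270×0.375998 = 0.445004
  M+6: 0.6270×0.561001 = 0.351748
Scale to base peak (0.445004) = 100: 5.28 : 40.39 : 100.00 : 79.04

5.28 : 40.39 : 100.00 : 79.04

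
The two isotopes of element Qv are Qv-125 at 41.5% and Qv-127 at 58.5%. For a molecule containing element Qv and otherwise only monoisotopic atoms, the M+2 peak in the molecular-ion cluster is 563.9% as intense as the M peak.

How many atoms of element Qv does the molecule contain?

With n Qv atoms, P(M+2)/P(M) = C(n,1)·p^(n−1)q / p^n = n·q/p = n · 0.585/0.415.
n = 5.639 × 0.415/0.585 = 4.00 ≈ 4

4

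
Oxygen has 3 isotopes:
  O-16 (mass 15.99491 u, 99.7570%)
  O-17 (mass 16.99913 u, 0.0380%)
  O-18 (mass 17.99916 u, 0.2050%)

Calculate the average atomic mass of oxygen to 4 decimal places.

Weight each isotope mass by its fractional abundance: 0.997570 × 15.99491 + 0.000380 × 16.99913 + 0.002050 × 17.99916
= 15.956042 + 0.006460 + 0.036898 = 15.999400 u

15.9994 u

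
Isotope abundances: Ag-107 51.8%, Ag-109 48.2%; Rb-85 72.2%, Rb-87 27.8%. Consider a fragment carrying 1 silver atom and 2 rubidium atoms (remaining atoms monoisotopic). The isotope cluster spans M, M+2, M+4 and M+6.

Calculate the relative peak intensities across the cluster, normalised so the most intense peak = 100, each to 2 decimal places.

58.80 : 100.00 : 50.85 : 8.11

Silver pattern (n=1): 0.5180 : 0.4820
Rubidium pattern (n=2): 0.521284 : 0.401432 : 0.077284
Convolve the two distributions (both contribute in 2-u steps):
  M: 0.5180×0.521284 = 0.270025
  M+2: 0.5180×0.401432 + 0.4820×0.521284 = 0.459201
  M+4: 0.5180×0.077284 + 0.4820×0.401432 = 0.233523
  M+6: 0.4820×0.077284 = 0.037251
Scale to base peak (0.459201) = 100: 58.80 : 100.00 : 50.85 : 8.11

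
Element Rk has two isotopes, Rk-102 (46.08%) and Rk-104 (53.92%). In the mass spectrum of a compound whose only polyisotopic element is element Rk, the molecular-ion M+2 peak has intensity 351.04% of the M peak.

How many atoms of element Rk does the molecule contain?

3

With n Rk atoms, P(M+2)/P(M) = C(n,1)·p^(n−1)q / p^n = n·q/p = n · 0.5392/0.4608.
n = 3.5104 × 0.4608/0.5392 = 3.00 ≈ 3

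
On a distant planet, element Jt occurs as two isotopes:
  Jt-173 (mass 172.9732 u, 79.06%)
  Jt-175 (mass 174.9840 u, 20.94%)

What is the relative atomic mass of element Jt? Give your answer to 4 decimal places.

173.3943 u

The abundance-weighted mean is 0.7906 × 172.9732 + 0.2094 × 174.9840
= 136.75261 + 36.64165 = 173.39426 u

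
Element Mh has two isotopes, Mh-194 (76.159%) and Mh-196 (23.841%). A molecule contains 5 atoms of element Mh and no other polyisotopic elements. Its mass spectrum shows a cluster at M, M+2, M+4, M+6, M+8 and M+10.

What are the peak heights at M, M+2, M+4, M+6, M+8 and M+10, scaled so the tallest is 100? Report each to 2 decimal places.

The 5 Mh atoms are independent, so intensities follow the terms of (0.76159 + 0.23841)^5.
P(M) = 0.76159^5 = 0.256216
P(M+2) = 5 × 0.76159^4 × 0.23841^1 = 0.401032
P(M+4) = 10 × 0.76159^3 × 0.23841^2 = 0.251080
P(M+6) = 10 × 0.76159^2 × 0.23841^3 = 0.078599
P(M+8) = 5 × 0.76159^1 × 0.23841^4 = 0.012302
P(M+10) = 0.23841^5 = 0.000770
The M+2 peak is largest (0.401032); scaling to 100 gives 63.89 : 100.00 : 62.61 : 19.60 : 3.07 : 0.19.

63.89 : 100.00 : 62.61 : 19.60 : 3.07 : 0.19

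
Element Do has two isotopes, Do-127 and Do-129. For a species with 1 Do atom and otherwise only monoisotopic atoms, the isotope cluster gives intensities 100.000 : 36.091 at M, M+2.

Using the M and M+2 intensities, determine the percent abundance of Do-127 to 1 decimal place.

73.5%

Let p = fractional abundance of Do-127. I(M+2)/I(M) = [C(1,1)·p^0·(1−p)] / p^1 = 1·(1−p)/p = 36.091/100.000 = 0.3609
(1−p)/p = 0.3609/1 = 0.3609  ⇒  p = 1/(1 + 0.3609) = 0.7348
Do-127: 73.5%, Do-129: 26.5%.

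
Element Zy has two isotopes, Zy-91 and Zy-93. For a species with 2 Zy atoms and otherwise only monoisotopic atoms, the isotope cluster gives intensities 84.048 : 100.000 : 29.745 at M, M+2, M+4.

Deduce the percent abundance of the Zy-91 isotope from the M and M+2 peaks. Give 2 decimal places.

62.70%

If p is the fraction of Zy that is Zy-91, then I(M+2)/I(M) = [C(2,1)·p^1·(1−p)] / p^2 = 2·(1−p)/p = 100.000/84.048 = 1.1898
(1−p)/p = 1.1898/2 = 0.5949  ⇒  p = 1/(1 + 0.5949) = 0.6270
Zy-91: 62.70%, Zy-93: 37.30%.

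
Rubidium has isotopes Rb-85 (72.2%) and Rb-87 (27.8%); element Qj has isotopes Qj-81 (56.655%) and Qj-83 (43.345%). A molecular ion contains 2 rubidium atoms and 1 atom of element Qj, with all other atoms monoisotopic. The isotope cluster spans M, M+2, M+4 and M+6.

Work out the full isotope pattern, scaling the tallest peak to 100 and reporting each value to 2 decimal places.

65.14 : 100.00 : 48.04 : 7.39

Rubidium pattern (n=2): 0.521284 : 0.401432 : 0.077284
Element Qj pattern (n=1): 0.56655 : 0.43345
Convolve the two distributions (both contribute in 2-u steps):
  M: 0.521284×0.56655 = 0.295333
  M+2: 0.521284×0.43345 + 0.401432×0.56655 = 0.453382
  M+4: 0.401432×0.43345 + 0.077284×0.56655 = 0.217786
  M+6: 0.077284×0.43345 = 0.033499
Scale to base peak (0.453382) = 100: 65.14 : 100.00 : 48.04 : 7.39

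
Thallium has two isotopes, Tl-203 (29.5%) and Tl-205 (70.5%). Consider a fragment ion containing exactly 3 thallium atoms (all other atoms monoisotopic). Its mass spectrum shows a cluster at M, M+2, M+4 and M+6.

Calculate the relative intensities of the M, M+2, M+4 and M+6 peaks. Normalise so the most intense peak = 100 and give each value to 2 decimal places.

Each Tl atom is independently Tl-203 (p = 0.295) or Tl-205 (q = 0.705); the cluster is the binomial expansion (p + q)^3.
P(M) = 0.295^3 = 0.025672
P(M+2) = 3 × 0.295^2 × 0.705^1 = 0.184058
P(M+4) = 3 × 0.295^1 × 0.705^2 = 0.439867
P(M+6) = 0.705^3 = 0.350403
The M+4 peak is largest (0.439867); scaling to 100 gives 5.84 : 41.84 : 100.00 : 79.66.

5.84 : 41.84 : 100.00 : 79.66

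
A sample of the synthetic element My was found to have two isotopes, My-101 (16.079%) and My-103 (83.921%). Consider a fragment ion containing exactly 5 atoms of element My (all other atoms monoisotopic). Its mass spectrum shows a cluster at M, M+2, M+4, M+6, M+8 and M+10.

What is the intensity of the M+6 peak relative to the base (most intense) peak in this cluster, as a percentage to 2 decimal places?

(0.16079 + 0.83921)^5 gives M 0.0001, M+2 0.0028, M+4 0.0293, M+6 0.1528, M+8 0.3988, M+10 0.4162; the largest is M+10.
P(M+10) = C(5,5) × 0.16079^0 × 0.83921^5 = 1 × 1.0000 × 0.41624905 = 0.416249 (base)
P(M+6) = C(5,3) × 0.16079^2 × 0.83921^3 = 10 × 0.02585342 × 0.5910333 = 0.152802
Relative intensity = 0.152802 / 0.416249 × 100 = 36.71

36.71%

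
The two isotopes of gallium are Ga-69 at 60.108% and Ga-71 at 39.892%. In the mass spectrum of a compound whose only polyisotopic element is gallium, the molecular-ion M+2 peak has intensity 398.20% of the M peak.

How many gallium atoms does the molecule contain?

For n independent Ga atoms, I(M+2)/I(M) = n · (abundance Ga-71) / (abundance Ga-69) = n · 0.39892/0.60108.
n = 3.9820 × 0.60108/0.39892 = 6.00 ≈ 6

6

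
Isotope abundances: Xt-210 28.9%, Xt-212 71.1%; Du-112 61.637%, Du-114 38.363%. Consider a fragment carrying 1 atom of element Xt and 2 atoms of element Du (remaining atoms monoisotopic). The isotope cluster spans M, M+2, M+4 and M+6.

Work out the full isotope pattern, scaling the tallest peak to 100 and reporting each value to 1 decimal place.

27.0 : 100.0 : 93.1 : 25.7

Element Xt pattern (n=1): 0.2890 : 0.7110
Element Du pattern (n=2): 0.37991198 : 0.47291605 : 0.14717198
Convolve the two distributions (both contribute in 2-u steps):
  M: 0.2890×0.37991198 = 0.109795
  M+2: 0.2890×0.47291605 + 0.7110×0.37991198 = 0.406790
  M+4: 0.2890×0.14717198 + 0.7110×0.47291605 = 0.378776
  M+6: 0.7110×0.14717198 = 0.104639
Scale to base peak (0.406790) = 100: 27.0 : 100.0 : 93.1 : 25.7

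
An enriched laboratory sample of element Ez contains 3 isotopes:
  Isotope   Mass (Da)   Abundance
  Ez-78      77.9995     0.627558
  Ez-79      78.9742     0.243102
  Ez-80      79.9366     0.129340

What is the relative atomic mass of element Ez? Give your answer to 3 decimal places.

The abundance-weighted mean is 0.627558 × 77.9995 + 0.243102 × 78.9742 + 0.129340 × 79.9366
= 48.94921 + 19.19879 + 10.33900 = 78.48700 Da

78.487 Da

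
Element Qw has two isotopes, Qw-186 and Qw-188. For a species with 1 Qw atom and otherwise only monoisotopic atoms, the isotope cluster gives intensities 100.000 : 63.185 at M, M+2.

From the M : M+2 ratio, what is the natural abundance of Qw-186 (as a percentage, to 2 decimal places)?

Write p for the Qw-186 fraction. I(M+2)/I(M) = [C(1,1)·p^0·(1−p)] / p^1 = 1·(1−p)/p = 63.185/100.000 = 0.6319
(1−p)/p = 0.6319/1 = 0.6319  ⇒  p = 1/(1 + 0.6319) = 0.6128
Qw-186: 61.28%, Qw-188: 38.72%.

61.28%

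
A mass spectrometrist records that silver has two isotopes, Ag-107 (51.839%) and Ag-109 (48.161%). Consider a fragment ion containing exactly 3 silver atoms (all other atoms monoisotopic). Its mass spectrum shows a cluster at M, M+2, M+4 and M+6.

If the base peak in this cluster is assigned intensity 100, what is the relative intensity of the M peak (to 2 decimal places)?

Term probabilities: M 0.1393, M+2 0.3883, M+4 0.3607, M+6 0.1117. Base peak = M+2.
P(M+2) = C(3,1) × 0.51839^2 × 0.48161^1 = 3 × 0.26872819 × 0.48161 = 0.388267 (base)
P(M) = C(3,0) × 0.51839^3 × 0.48161^0 = 1 × 0.13930601 × 1.0000 = 0.139306
Relative intensity = 0.139306 / 0.388267 × 100 = 35.88

35.88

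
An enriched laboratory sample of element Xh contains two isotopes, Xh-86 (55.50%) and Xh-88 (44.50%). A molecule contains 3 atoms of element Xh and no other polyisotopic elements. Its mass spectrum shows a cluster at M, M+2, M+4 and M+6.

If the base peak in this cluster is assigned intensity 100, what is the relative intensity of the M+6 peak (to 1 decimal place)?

21.4

(0.5550 + 0.4450)^3 gives M 0.1710, M+2 0.4112, M+4 0.3297, M+6 0.0881; the largest is M+2.
P(M+2) = C(3,1) × 0.5550^2 × 0.4450^1 = 3 × 0.308025 × 0.4450 = 0.411213 (base)
P(M+6) = C(3,3) × 0.5550^0 × 0.4450^3 = 1 × 1.0000 × 0.08812112 = 0.088121
Relative intensity = 0.088121 / 0.411213 × 100 = 21.4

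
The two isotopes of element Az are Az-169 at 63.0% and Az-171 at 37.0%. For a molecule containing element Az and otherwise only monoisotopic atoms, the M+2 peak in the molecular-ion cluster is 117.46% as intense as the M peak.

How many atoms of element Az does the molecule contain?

The M+2/M ratio from n Az atoms is n · q/p = n · 0.370/0.630.
n = 1.1746 × 0.630/0.370 = 2.00 ≈ 2

2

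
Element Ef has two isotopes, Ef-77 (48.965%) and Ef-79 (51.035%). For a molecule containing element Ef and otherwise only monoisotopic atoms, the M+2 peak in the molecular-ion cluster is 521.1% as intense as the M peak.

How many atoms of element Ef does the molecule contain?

For n independent Ef atoms, I(M+2)/I(M) = n · (abundance Ef-79) / (abundance Ef-77) = n · 0.51035/0.48965.
n = 5.211 × 0.48965/0.51035 = 5.00 ≈ 5

5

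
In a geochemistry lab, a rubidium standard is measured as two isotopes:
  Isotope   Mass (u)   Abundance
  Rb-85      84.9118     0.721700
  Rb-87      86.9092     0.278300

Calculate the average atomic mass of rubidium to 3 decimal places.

Average mass = Σ (abundance × isotope mass) = 0.721700 × 84.9118 + 0.278300 × 86.9092
= 61.28085 + 24.18683 = 85.46768 u

85.468 u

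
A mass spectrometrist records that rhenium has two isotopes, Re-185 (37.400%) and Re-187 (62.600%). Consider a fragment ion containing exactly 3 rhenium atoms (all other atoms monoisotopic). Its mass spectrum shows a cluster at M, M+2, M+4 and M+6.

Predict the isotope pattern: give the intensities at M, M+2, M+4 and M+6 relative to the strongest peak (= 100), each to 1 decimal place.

11.9 : 59.7 : 100.0 : 55.8

The 3 Re atoms are independent, so intensities follow the terms of (0.37400 + 0.62600)^3.
P(M) = 0.37400^3 = 0.052314
P(M+2) = 3 × 0.37400^2 × 0.62600^1 = 0.262687
P(M+4) = 3 × 0.37400^1 × 0.62600^2 = 0.439685
P(M+6) = 0.62600^3 = 0.245314
The M+4 peak is largest (0.439685); scaling to 100 gives 11.9 : 59.7 : 100.0 : 55.8.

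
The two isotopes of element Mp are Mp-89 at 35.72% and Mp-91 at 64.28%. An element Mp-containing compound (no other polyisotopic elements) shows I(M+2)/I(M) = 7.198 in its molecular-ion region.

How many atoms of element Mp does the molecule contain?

With n Mp atoms, P(M+2)/P(M) = C(n,1)·p^(n−1)q / p^n = n·q/p = n · 0.6428/0.3572.
n = 7.198 × 0.3572/0.6428 = 4.00 ≈ 4

4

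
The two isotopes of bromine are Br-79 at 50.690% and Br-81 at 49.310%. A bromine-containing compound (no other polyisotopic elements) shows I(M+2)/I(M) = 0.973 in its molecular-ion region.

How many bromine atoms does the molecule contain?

1

For n independent Br atoms, I(M+2)/I(M) = n · (abundance Br-81) / (abundance Br-79) = n · 0.49310/0.50690.
n = 0.973 × 0.50690/0.49310 = 1.00 ≈ 1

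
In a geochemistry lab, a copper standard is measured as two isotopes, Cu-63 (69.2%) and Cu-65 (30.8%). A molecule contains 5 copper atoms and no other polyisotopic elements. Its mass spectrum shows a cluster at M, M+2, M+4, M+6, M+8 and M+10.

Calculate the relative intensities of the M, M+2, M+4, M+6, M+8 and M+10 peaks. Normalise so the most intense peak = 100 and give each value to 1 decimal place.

44.9 : 100.0 : 89.0 : 39.6 : 8.8 : 0.8

The 5 Cu atoms are independent, so intensities follow the terms of (0.692 + 0.308)^5.
P(M) = 0.692^5 = 0.158683
P(M+2) = 5 × 0.692^4 × 0.308^1 = 0.353139
P(M+4) = 10 × 0.692^3 × 0.308^2 = 0.314355
P(M+6) = 10 × 0.692^2 × 0.308^3 = 0.139915
P(M+8) = 5 × 0.692^1 × 0.308^4 = 0.031137
P(M+10) = 0.308^5 = 0.002772
The M+2 peak is largest (0.353139); scaling to 100 gives 44.9 : 100.0 : 89.0 : 39.6 : 8.8 : 0.8.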